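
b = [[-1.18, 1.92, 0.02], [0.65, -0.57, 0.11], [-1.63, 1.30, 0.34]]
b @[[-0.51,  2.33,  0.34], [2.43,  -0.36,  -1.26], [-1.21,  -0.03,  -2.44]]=[[5.24, -3.44, -2.87], [-1.85, 1.72, 0.67], [3.58, -4.28, -3.02]]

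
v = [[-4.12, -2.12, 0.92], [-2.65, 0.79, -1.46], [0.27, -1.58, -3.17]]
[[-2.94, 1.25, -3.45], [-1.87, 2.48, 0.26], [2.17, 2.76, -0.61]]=v @ [[0.82, -0.47, 0.31],  [-0.39, -0.06, 0.92],  [-0.42, -0.88, -0.24]]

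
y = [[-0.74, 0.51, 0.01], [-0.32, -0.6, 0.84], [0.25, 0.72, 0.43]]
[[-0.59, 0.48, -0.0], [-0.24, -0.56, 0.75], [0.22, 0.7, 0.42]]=y @ [[0.81, 0.01, 0.03], [0.01, 0.96, 0.02], [0.03, 0.02, 0.92]]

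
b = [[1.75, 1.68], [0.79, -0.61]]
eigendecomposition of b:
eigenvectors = [[0.96, -0.51], [0.27, 0.86]]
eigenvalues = [2.22, -1.08]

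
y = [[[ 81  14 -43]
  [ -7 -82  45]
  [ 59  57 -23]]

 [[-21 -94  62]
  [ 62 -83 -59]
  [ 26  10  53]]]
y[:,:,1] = [[14, -82, 57], [-94, -83, 10]]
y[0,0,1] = 14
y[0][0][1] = 14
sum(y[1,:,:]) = -44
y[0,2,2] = -23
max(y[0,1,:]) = 45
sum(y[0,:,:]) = 101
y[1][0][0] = -21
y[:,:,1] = [[14, -82, 57], [-94, -83, 10]]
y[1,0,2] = 62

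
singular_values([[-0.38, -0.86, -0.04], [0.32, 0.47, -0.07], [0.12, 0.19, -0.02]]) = [1.12, 0.12, 0.0]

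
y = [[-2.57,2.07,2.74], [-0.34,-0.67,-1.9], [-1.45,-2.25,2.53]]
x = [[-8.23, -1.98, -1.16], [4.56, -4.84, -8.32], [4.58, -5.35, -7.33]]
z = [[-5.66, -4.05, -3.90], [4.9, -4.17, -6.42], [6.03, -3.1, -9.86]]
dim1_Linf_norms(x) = [8.23, 8.32, 7.33]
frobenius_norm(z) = 17.01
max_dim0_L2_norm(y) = 4.19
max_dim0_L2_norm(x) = 11.15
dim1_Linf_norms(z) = [5.66, 6.42, 9.86]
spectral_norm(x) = 14.86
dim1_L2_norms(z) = [7.98, 9.09, 11.97]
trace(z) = -19.69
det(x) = 86.21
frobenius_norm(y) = 6.01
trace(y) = -0.71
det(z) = -197.78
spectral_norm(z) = 15.03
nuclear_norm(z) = 24.51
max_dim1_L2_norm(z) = 11.97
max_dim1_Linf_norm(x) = 8.32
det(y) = 22.26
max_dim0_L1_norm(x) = 17.37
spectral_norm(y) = 4.94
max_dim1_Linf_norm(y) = 2.74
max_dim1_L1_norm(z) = 18.99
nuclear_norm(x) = 23.83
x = y + z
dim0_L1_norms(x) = [17.37, 12.17, 16.81]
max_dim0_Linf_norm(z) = 9.86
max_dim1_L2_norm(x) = 10.65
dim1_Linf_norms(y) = [2.74, 1.9, 2.53]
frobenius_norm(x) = 17.02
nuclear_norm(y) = 9.49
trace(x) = -20.40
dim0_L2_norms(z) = [9.61, 6.59, 12.4]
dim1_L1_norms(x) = [11.37, 17.72, 17.26]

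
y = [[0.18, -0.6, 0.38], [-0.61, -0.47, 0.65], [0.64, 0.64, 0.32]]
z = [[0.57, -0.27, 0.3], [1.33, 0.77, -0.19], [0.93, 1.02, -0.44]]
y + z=[[0.75, -0.87, 0.68],[0.72, 0.30, 0.46],[1.57, 1.66, -0.12]]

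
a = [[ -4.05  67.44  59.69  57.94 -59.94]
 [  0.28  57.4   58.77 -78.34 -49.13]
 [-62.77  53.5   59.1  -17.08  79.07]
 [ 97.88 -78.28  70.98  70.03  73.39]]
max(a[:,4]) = 79.07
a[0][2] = 59.69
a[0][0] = -4.05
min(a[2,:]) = -62.77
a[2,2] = 59.1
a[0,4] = -59.94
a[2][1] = 53.5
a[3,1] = -78.28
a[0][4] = -59.94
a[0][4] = -59.94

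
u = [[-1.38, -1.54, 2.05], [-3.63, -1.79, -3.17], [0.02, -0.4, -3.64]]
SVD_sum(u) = [[0.29,0.16,0.49], [-2.44,-1.31,-4.04], [-1.54,-0.83,-2.56]] + [[-1.93,-1.29,1.58], [-1.05,-0.70,0.86], [1.29,0.86,-1.06]] + [[0.26, -0.41, -0.02], [-0.14, 0.22, 0.01], [0.27, -0.43, -0.02]]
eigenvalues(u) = [1.05, -3.69, -4.17]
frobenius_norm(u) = 6.95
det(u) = 16.25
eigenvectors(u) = [[0.58, -0.63, -0.0], [-0.81, 0.07, 0.80], [0.07, 0.77, 0.60]]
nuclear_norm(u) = 10.29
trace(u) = -6.81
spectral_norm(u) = 5.83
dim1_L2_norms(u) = [2.91, 5.14, 3.66]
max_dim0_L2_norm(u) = 5.24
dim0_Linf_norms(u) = [3.63, 1.79, 3.64]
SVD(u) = [[0.10,0.76,0.65], [-0.84,0.41,-0.35], [-0.53,-0.51,0.68]] @ diag([5.829432639159883, 3.7110065931526, 0.7513622103056281]) @ [[0.5,0.27,0.82], [-0.69,-0.46,0.56], [0.53,-0.85,-0.04]]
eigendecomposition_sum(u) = [[0.51,-0.34,0.46], [-0.73,0.48,-0.64], [0.06,-0.04,0.06]] + [[-1.90, -1.20, 1.59], [0.21, 0.13, -0.18], [2.30, 1.45, -1.93]] + [[0.0, 0.0, 0.00], [-3.11, -2.41, -2.35], [-2.34, -1.81, -1.77]]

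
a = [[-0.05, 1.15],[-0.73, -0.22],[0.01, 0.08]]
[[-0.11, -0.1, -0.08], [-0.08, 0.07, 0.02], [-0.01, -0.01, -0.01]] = a @ [[0.13, -0.07, -0.01], [-0.09, -0.09, -0.07]]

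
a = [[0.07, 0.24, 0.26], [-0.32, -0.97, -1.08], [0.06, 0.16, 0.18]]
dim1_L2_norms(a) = [0.36, 1.49, 0.25]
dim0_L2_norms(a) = [0.33, 1.01, 1.13]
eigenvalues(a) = [(-0.71+0j), (-0+0.01j), (-0-0.01j)]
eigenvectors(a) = [[-0.24+0.00j, 0.33-0.45j, 0.33+0.45j],[0.96+0.00j, (0.56+0.15j), 0.56-0.15j],[(-0.16+0j), (-0.6+0j), (-0.6-0j)]]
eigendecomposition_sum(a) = [[0.08-0.00j, (0.24-0j), (0.27+0j)],[(-0.31+0j), (-0.97+0j), -1.08-0.00j],[0.05-0.00j, 0.16-0.00j, 0.17+0.00j]] + [[-0.00+0.00j, -0.00+0.00j, (-0.01-0j)], [-0.00-0.00j, -0.00-0.00j, -0.00-0.01j], [0j, 0j, 0.01j]] + [[(-0-0j), -0.00-0.00j, -0.01+0.00j], [-0.00+0.00j, (-0+0j), (-0+0.01j)], [-0j, -0j, 0.00-0.01j]]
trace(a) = -0.72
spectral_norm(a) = 1.55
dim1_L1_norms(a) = [0.57, 2.37, 0.4]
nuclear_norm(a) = 1.56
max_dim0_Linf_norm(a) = 1.08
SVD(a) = [[-0.23,-0.79,0.57], [0.96,-0.09,0.27], [-0.16,0.61,0.78]] @ diag([1.5496032174172263, 0.011227169559710643, 0.001954286022800824]) @ [[-0.21,-0.65,-0.73], [0.89,-0.43,0.13], [0.40,0.62,-0.68]]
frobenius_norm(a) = 1.55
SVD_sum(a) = [[0.08, 0.24, 0.26], [-0.32, -0.97, -1.08], [0.05, 0.16, 0.18]] + [[-0.01, 0.00, -0.0], [-0.0, 0.00, -0.0], [0.01, -0.0, 0.00]] + [[0.00, 0.00, -0.0], [0.00, 0.0, -0.00], [0.00, 0.00, -0.0]]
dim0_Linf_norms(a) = [0.32, 0.97, 1.08]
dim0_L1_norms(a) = [0.45, 1.37, 1.52]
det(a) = -0.00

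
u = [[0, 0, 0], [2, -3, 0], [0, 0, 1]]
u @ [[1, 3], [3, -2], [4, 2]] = [[0, 0], [-7, 12], [4, 2]]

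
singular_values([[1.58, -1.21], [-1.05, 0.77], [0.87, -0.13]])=[2.5, 0.4]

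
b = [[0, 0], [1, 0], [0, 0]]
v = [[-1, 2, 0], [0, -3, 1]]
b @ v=[[0, 0, 0], [-1, 2, 0], [0, 0, 0]]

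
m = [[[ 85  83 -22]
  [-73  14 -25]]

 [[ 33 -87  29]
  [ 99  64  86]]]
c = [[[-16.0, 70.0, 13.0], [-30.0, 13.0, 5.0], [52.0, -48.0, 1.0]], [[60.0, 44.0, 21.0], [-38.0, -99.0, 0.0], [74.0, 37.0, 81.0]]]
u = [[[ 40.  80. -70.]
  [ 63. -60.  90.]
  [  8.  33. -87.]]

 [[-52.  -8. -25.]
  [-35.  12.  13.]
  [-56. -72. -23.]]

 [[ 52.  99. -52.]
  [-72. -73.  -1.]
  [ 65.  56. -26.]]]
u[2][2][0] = 65.0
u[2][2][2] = -26.0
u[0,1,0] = 63.0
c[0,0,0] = -16.0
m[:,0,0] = [85, 33]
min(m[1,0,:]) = -87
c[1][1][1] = -99.0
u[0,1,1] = -60.0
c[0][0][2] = 13.0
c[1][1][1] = -99.0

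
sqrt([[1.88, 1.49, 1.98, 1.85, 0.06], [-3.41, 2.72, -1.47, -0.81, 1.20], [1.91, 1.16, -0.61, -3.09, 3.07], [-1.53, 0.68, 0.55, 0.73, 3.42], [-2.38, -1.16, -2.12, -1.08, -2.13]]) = [[0.86, 0.40, 0.3, 0.53, -1.27], [-0.94, 1.80, -0.24, -0.05, 0.43], [2.22, 0.29, 1.48, -0.64, 3.5], [-0.83, 0.3, 0.45, 1.33, 0.43], [-1.01, -0.14, -0.89, -0.71, 0.25]]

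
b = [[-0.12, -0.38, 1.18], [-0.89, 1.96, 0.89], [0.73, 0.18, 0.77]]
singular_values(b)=[2.35, 1.43, 0.76]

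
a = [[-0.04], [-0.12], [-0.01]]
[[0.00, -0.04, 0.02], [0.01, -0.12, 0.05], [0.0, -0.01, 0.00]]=a@[[-0.12, 0.98, -0.38]]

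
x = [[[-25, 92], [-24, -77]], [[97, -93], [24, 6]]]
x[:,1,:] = [[-24, -77], [24, 6]]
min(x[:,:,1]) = -93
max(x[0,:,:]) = 92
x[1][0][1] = -93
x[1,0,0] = 97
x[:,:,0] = [[-25, -24], [97, 24]]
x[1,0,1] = -93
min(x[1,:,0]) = 24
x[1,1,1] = 6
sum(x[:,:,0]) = 72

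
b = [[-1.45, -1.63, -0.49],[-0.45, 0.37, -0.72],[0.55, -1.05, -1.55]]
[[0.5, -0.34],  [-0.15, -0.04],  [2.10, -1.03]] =b@ [[0.69, -0.24], [-0.74, 0.31], [-0.61, 0.37]]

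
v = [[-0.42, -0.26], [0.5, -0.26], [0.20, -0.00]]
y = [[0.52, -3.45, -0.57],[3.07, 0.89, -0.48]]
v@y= [[-1.02, 1.22, 0.36], [-0.54, -1.96, -0.16], [0.10, -0.69, -0.11]]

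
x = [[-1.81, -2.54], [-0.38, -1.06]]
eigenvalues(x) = [-2.49, -0.38]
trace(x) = -2.87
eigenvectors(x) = [[-0.97, 0.87], [-0.26, -0.49]]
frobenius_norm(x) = 3.32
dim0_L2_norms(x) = [1.85, 2.75]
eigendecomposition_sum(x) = [[-1.69, -3.0], [-0.45, -0.80]] + [[-0.12, 0.46], [0.07, -0.26]]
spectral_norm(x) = 3.30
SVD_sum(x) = [[-1.73, -2.59], [-0.61, -0.91]] + [[-0.08, 0.05], [0.23, -0.15]]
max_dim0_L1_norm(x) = 3.6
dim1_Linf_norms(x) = [2.54, 1.06]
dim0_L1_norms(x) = [2.19, 3.6]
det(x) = 0.95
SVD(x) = [[-0.94, -0.33],  [-0.33, 0.94]] @ diag([3.3033926342322806, 0.28861237690008157]) @ [[0.56, 0.83], [0.83, -0.56]]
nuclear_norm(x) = 3.59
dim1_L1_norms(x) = [4.35, 1.44]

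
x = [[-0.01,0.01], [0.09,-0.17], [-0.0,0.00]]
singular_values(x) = [0.19, 0.0]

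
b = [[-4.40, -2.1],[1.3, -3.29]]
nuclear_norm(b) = 8.41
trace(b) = -7.69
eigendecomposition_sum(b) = [[-2.20+0.09j,(-1.05-2.59j)], [0.65+1.61j,(-1.64+1.46j)]] + [[-2.20-0.09j, -1.05+2.59j], [(0.65-1.61j), -1.64-1.46j]]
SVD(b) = [[-0.99, -0.10], [-0.10, 0.99]] @ diag([4.888172170724545, 3.519925117009464]) @ [[0.87, 0.5],  [0.5, -0.87]]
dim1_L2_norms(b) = [4.88, 3.54]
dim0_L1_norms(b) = [5.7, 5.39]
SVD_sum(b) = [[-4.22, -2.42], [-0.44, -0.25]] + [[-0.18, 0.32], [1.74, -3.04]]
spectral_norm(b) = 4.89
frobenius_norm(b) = 6.02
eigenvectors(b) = [[0.79+0.00j,  0.79-0.00j], [(-0.21-0.58j),  (-0.21+0.58j)]]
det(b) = 17.21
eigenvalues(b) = [(-3.84+1.56j), (-3.84-1.56j)]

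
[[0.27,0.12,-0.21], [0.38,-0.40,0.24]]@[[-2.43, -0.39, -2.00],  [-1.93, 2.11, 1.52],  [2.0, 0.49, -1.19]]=[[-1.31, 0.04, -0.11], [0.33, -0.87, -1.65]]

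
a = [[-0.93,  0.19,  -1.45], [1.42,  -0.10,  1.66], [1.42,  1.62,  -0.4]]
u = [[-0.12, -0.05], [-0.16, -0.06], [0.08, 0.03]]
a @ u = [[-0.03,-0.01], [-0.02,-0.02], [-0.46,-0.18]]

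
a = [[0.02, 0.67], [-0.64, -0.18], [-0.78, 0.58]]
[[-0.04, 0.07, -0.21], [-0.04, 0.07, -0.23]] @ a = [[0.12, -0.16],[0.13, -0.17]]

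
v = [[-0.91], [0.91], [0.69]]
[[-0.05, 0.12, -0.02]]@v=[[0.14]]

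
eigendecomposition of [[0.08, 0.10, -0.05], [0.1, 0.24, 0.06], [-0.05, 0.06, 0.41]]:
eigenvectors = [[-0.88,0.48,-0.06],  [0.45,0.85,0.27],  [-0.18,-0.21,0.96]]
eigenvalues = [0.02, 0.28, 0.43]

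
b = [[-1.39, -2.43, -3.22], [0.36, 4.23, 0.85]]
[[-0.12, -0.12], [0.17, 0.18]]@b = [[0.12,  -0.22,  0.28], [-0.17,  0.35,  -0.39]]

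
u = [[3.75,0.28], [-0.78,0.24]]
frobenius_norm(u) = 3.85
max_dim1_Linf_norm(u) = 3.75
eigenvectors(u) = [[0.98, -0.08], [-0.22, 1.0]]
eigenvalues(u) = [3.69, 0.3]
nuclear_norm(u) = 4.13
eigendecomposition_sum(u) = [[3.76, 0.31],[-0.85, -0.07]] + [[-0.01, -0.03],  [0.07, 0.31]]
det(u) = 1.12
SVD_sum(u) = [[3.75, 0.22], [-0.76, -0.05]] + [[-0.0, 0.06],[-0.02, 0.29]]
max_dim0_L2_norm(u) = 3.83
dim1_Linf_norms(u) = [3.75, 0.78]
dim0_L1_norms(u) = [4.53, 0.52]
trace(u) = 3.99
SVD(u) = [[-0.98, 0.2], [0.20, 0.98]] @ diag([3.8369176553356157, 0.2914839724133129]) @ [[-1.0,  -0.06],  [-0.06,  1.0]]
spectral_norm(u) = 3.84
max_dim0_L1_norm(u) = 4.53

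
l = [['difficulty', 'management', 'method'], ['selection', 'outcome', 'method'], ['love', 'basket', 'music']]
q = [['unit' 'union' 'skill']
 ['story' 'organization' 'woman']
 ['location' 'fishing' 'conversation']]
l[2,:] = ['love', 'basket', 'music']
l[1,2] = 'method'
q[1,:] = ['story', 'organization', 'woman']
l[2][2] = 'music'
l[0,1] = 'management'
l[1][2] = 'method'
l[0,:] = ['difficulty', 'management', 'method']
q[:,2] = ['skill', 'woman', 'conversation']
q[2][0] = 'location'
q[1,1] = 'organization'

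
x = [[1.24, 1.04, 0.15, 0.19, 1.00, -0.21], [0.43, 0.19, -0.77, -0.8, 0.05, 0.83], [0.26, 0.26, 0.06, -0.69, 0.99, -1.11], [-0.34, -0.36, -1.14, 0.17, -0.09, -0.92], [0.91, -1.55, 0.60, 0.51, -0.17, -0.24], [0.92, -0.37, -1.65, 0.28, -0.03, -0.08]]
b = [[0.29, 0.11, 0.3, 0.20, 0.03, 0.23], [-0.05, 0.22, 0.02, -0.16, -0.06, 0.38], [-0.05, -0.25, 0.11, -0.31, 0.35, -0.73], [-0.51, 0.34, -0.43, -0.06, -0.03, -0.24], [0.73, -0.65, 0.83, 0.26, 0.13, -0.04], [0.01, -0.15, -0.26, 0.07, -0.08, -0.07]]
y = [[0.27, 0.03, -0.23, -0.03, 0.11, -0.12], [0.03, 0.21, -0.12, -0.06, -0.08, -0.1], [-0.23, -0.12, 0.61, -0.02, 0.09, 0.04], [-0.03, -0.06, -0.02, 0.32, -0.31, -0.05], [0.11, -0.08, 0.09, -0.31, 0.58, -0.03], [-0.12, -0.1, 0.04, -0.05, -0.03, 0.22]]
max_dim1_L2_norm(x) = 1.98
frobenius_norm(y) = 1.19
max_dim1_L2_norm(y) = 0.68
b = y @ x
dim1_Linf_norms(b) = [0.3, 0.38, 0.73, 0.51, 0.83, 0.26]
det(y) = 0.00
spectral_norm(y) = 0.83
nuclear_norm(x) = 9.41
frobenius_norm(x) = 4.34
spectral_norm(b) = 1.56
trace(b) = 0.62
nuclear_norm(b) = 3.43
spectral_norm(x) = 2.34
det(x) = 0.08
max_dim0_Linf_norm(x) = 1.65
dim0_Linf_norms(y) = [0.27, 0.21, 0.61, 0.32, 0.58, 0.22]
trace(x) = 1.41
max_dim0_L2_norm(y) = 0.68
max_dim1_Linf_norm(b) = 0.83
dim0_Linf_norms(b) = [0.73, 0.65, 0.83, 0.31, 0.35, 0.73]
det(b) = 0.00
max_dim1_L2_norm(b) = 1.32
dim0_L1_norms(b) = [1.64, 1.72, 1.95, 1.06, 0.68, 1.69]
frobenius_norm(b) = 1.95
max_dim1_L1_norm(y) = 1.2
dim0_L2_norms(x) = [1.89, 1.96, 2.24, 1.23, 1.42, 1.7]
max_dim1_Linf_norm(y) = 0.61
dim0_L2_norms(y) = [0.39, 0.28, 0.67, 0.45, 0.68, 0.28]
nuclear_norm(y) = 2.21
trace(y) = 2.21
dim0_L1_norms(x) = [4.1, 3.77, 4.37, 2.64, 2.33, 3.39]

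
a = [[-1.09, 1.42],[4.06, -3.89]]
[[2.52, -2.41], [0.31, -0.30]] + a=[[1.43, -0.99],  [4.37, -4.19]]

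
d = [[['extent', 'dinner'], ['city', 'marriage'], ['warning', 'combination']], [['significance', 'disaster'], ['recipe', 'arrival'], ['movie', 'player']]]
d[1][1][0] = 'recipe'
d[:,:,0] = [['extent', 'city', 'warning'], ['significance', 'recipe', 'movie']]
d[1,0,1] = 'disaster'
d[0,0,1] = 'dinner'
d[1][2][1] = 'player'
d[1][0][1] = 'disaster'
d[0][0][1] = 'dinner'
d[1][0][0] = 'significance'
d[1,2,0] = 'movie'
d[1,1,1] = 'arrival'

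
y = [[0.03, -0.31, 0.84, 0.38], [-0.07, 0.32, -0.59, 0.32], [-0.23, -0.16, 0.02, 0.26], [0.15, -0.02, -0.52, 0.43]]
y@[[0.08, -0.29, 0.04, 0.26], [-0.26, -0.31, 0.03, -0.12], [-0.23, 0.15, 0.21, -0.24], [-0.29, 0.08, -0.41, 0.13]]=[[-0.22, 0.24, 0.01, -0.11], [-0.05, -0.14, -0.25, 0.13], [-0.06, 0.14, -0.12, -0.01], [0.01, -0.08, -0.28, 0.22]]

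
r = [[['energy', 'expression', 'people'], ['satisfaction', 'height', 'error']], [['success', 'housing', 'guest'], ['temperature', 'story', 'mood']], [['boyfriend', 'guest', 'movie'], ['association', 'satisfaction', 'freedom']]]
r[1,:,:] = [['success', 'housing', 'guest'], ['temperature', 'story', 'mood']]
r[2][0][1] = 'guest'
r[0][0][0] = 'energy'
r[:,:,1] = [['expression', 'height'], ['housing', 'story'], ['guest', 'satisfaction']]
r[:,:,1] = [['expression', 'height'], ['housing', 'story'], ['guest', 'satisfaction']]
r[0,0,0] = 'energy'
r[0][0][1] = 'expression'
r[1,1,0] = 'temperature'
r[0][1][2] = 'error'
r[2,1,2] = 'freedom'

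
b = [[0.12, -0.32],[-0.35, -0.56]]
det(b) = -0.18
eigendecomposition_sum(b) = [[0.22, -0.09], [-0.09, 0.04]] + [[-0.1, -0.23],  [-0.26, -0.6]]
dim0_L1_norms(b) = [0.47, 0.88]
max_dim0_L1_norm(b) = 0.88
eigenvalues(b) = [0.26, -0.7]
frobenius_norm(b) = 0.74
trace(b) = -0.44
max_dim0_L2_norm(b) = 0.64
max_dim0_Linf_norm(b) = 0.56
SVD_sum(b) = [[-0.10, -0.22], [-0.27, -0.6]] + [[0.22,-0.1], [-0.08,0.04]]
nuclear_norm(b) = 0.95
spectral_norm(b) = 0.70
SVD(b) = [[0.35, 0.94], [0.94, -0.35]] @ diag([0.6978209424033223, 0.2567994009793233]) @ [[-0.41, -0.91], [0.91, -0.41]]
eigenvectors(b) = [[0.92, 0.36], [-0.39, 0.93]]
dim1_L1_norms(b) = [0.44, 0.91]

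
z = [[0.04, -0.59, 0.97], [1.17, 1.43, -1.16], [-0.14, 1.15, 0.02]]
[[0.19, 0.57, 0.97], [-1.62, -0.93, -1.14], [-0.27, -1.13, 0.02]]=z @ [[-0.94, 0.35, 0.02], [-0.35, -0.94, 0.00], [0.02, -0.0, 1.0]]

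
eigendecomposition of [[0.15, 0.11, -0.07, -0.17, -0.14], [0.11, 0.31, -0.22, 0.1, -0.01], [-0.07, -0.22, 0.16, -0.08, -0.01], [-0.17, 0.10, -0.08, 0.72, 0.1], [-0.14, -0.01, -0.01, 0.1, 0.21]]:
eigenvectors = [[-0.23,-0.43,-0.27,0.81,0.19], [0.19,-0.72,0.23,-0.10,-0.62], [-0.16,0.50,-0.23,0.32,-0.76], [0.92,0.08,-0.34,0.18,0.04], [0.20,0.23,0.84,0.45,0.04]]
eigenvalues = [0.82, 0.52, 0.22, -0.01, 0.0]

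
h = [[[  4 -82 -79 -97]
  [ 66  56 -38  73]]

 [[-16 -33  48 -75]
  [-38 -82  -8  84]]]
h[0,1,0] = 66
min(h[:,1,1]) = -82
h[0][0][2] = -79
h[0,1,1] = 56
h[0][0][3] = -97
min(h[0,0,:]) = -97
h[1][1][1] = -82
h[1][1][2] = -8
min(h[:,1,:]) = -82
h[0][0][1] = -82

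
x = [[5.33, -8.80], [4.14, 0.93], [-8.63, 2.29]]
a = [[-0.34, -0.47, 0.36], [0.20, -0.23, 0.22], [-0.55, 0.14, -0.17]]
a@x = [[-6.86, 3.38], [-1.78, -1.47], [-0.88, 4.58]]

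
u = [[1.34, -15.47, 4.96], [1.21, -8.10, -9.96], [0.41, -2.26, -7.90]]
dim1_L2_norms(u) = [16.3, 12.89, 8.23]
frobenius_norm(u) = 22.35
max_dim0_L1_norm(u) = 25.83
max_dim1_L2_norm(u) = 16.3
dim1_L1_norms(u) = [21.77, 19.27, 10.57]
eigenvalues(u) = [(-11.72+0j), (-1.47+0.27j), (-1.47-0.27j)]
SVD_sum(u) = [[1.49, -14.17, -2.46], [1.0, -9.56, -1.66], [0.37, -3.53, -0.61]] + [[-0.13, -1.30, 7.42],[0.15, 1.46, -8.30],[0.13, 1.28, -7.28]] + [[-0.02, -0.00, -0.0],[0.06, 0.01, 0.0],[-0.09, -0.01, -0.0]]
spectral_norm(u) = 17.81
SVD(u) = [[0.81, -0.56, 0.17], [0.55, 0.62, -0.56], [0.2, 0.55, 0.81]] @ diag([17.807988692261265, 13.510853779204254, 0.10894445032690082]) @ [[0.1, -0.98, -0.17], [0.02, 0.17, -0.98], [-0.99, -0.1, -0.03]]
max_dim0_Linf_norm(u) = 15.47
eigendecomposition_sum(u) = [[0.97-0.00j, -5.34+0.00j, -15.19+0.00j], [(0.97-0j), -5.33+0.00j, -15.18+0.00j], [(0.47-0j), (-2.58+0j), -7.36+0.00j]] + [[0.18+5.56j, -5.07-29.89j, (10.07+50.19j)], [(0.12+1.01j), (-1.38-5.36j), (2.61+8.97j)], [-0.03+0.00j, 0.16-0.03j, -0.27+0.06j]] + [[0.18-5.56j, (-5.07+29.89j), (10.07-50.19j)],[(0.12-1.01j), -1.38+5.36j, 2.61-8.97j],[-0.03-0.00j, (0.16+0.03j), (-0.27-0.06j)]]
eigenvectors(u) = [[0.67+0.00j, (0.98+0j), (0.98-0j)], [0.67+0.00j, (0.18-0.02j), 0.18+0.02j], [(0.32+0j), 0.00+0.01j, -0.01j]]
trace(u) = -14.66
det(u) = -26.21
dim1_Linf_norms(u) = [15.47, 9.96, 7.9]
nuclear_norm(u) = 31.43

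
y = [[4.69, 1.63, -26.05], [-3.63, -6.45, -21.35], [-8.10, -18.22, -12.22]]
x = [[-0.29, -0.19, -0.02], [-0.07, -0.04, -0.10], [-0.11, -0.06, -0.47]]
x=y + [[-4.98, -1.82, 26.03], [3.56, 6.41, 21.25], [7.99, 18.16, 11.75]]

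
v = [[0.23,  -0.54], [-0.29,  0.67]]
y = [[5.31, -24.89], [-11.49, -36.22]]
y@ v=[[8.44,-19.54], [7.86,-18.06]]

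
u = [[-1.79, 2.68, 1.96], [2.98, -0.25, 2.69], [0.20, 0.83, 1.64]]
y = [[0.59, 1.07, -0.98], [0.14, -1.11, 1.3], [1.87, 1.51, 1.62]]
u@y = [[2.98, -1.93, 8.41], [6.75, 7.53, 1.11], [3.3, 1.77, 3.54]]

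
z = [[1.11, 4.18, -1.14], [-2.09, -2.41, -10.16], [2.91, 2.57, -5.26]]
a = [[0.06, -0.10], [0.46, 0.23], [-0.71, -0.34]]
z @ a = [[2.80, 1.24], [5.98, 3.11], [5.09, 2.09]]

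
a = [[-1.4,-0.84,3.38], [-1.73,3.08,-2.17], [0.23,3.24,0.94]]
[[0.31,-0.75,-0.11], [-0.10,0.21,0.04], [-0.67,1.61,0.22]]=a @ [[-0.21, 0.52, 0.07],[-0.18, 0.43, 0.06],[-0.04, 0.1, 0.01]]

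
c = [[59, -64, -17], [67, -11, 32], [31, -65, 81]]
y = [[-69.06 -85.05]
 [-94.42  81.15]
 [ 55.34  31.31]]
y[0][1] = -85.05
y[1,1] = 81.15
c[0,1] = -64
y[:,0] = [-69.06, -94.42, 55.34]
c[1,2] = 32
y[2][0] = 55.34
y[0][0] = -69.06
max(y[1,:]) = 81.15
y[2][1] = 31.31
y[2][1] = 31.31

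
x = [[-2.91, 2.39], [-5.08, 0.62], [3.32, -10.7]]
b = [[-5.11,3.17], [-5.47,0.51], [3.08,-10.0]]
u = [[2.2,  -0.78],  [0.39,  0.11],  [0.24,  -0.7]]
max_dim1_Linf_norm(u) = 2.2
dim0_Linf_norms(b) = [5.47, 10.0]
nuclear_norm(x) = 16.80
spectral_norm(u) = 2.40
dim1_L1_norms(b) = [8.28, 5.98, 13.08]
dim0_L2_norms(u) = [2.25, 1.05]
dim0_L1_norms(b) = [13.66, 13.68]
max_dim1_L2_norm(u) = 2.33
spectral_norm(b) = 11.94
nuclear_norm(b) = 17.71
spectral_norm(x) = 11.92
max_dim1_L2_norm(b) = 10.46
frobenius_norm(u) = 2.48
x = u + b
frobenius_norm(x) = 12.88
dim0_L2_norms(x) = [6.73, 10.98]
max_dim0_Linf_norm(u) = 2.2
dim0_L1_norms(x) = [11.31, 13.71]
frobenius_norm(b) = 13.26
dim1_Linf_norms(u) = [2.2, 0.39, 0.7]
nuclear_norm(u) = 3.02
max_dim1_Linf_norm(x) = 10.7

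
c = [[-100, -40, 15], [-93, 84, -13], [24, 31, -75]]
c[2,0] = 24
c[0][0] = -100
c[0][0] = -100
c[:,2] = [15, -13, -75]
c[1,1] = 84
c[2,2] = -75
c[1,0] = -93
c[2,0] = 24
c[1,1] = 84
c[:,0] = [-100, -93, 24]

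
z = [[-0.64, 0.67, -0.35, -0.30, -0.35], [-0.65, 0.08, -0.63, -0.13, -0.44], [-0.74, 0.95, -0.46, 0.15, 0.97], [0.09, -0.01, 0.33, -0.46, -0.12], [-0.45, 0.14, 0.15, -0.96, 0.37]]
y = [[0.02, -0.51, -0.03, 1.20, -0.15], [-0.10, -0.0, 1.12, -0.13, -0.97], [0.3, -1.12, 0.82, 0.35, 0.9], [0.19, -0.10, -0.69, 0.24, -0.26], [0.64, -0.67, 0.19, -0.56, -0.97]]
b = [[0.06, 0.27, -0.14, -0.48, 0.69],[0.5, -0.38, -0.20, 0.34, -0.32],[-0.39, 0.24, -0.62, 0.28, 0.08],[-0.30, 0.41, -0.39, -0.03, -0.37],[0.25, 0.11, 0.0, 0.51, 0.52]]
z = y @ b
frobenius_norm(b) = 1.81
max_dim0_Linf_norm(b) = 0.69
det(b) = 0.11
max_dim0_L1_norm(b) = 1.98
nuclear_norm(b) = 3.70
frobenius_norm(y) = 3.11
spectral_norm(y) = 1.85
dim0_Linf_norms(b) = [0.5, 0.41, 0.62, 0.51, 0.69]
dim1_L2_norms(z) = [1.09, 1.02, 1.62, 0.59, 1.14]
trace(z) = -1.11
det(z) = -0.00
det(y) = 0.01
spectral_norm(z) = 1.90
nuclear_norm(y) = 6.09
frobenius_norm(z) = 2.55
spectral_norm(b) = 1.10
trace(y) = 0.11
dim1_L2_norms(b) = [0.9, 0.81, 0.82, 0.74, 0.78]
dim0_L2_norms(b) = [0.75, 0.67, 0.77, 0.83, 1.0]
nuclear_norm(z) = 4.67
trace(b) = -0.45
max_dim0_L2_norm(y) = 1.67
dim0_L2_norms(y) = [0.74, 1.4, 1.56, 1.4, 1.67]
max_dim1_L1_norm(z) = 3.27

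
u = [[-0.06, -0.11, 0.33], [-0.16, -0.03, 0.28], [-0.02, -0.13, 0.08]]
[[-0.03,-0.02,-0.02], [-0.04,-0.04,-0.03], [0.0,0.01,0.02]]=u@ [[0.13, 0.21, -0.03],[-0.08, -0.12, -0.22],[-0.08, -0.05, -0.13]]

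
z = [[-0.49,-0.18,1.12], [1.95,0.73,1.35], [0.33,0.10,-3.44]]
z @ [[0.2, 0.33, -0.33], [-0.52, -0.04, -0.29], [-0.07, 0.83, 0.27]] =[[-0.08, 0.78, 0.52], [-0.08, 1.73, -0.49], [0.25, -2.75, -1.07]]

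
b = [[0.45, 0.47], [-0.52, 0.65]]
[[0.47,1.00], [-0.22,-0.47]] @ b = [[-0.31, 0.87],[0.15, -0.41]]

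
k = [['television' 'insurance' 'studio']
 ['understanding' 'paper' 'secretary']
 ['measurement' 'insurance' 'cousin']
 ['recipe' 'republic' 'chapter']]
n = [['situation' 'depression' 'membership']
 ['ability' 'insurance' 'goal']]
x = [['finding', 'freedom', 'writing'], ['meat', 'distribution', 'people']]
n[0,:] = ['situation', 'depression', 'membership']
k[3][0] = 'recipe'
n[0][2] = 'membership'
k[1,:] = ['understanding', 'paper', 'secretary']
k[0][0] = 'television'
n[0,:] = ['situation', 'depression', 'membership']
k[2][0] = 'measurement'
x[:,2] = ['writing', 'people']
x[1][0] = 'meat'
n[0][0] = 'situation'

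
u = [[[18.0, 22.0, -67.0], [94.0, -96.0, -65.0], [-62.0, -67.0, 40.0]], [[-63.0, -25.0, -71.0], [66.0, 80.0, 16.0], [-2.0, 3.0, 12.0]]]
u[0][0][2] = -67.0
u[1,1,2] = 16.0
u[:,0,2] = [-67.0, -71.0]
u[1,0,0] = -63.0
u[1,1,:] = [66.0, 80.0, 16.0]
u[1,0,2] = -71.0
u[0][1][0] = 94.0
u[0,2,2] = 40.0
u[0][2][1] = -67.0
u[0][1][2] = -65.0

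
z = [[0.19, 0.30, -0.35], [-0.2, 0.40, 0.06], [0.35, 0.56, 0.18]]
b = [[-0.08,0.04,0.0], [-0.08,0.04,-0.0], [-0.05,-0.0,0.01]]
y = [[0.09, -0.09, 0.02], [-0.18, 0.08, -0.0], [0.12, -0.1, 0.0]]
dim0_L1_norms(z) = [0.74, 1.26, 0.59]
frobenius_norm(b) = 0.14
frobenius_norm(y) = 0.28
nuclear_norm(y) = 0.34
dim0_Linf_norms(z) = [0.35, 0.56, 0.35]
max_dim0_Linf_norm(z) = 0.56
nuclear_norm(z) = 1.55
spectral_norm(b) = 0.13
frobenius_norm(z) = 0.96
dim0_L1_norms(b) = [0.21, 0.08, 0.01]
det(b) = 0.00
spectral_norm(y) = 0.28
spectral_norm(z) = 0.80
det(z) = 0.11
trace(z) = 0.77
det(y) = 0.00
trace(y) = 0.17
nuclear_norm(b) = 0.16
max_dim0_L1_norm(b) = 0.21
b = z @ y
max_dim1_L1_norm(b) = 0.12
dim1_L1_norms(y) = [0.2, 0.26, 0.22]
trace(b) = -0.03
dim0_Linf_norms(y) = [0.18, 0.1, 0.02]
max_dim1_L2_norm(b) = 0.09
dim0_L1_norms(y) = [0.39, 0.27, 0.02]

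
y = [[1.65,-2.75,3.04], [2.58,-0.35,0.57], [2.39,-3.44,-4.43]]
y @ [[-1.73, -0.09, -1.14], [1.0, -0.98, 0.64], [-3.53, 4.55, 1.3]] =[[-16.34,16.38,0.31],[-6.83,2.70,-2.42],[8.06,-17.00,-10.69]]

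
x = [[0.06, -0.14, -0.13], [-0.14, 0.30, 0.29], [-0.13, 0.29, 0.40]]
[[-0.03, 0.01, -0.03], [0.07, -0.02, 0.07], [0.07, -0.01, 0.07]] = x@[[0.03, 0.15, 0.02],[0.2, -0.11, 0.21],[0.04, 0.11, 0.03]]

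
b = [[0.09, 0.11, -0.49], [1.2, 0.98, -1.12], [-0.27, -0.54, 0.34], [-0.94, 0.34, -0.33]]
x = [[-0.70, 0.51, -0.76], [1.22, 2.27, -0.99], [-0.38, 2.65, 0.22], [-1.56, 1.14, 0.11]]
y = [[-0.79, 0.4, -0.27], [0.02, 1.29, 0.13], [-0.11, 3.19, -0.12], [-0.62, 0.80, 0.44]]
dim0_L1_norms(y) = [1.54, 5.68, 0.96]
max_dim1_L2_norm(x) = 2.76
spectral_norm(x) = 3.75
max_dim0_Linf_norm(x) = 2.65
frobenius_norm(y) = 3.74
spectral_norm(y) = 3.57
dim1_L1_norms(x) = [1.97, 4.48, 3.25, 2.81]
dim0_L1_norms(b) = [2.5, 1.97, 2.28]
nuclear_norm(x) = 6.97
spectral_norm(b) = 2.07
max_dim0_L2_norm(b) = 1.55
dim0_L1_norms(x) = [3.86, 6.57, 2.08]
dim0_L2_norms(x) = [2.13, 3.71, 1.27]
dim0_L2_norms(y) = [1.01, 3.56, 0.55]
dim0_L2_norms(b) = [1.55, 1.17, 1.31]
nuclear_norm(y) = 5.07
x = b + y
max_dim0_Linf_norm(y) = 3.19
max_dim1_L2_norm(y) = 3.19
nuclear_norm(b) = 3.44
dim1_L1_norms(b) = [0.69, 3.3, 1.15, 1.61]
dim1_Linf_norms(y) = [0.79, 1.29, 3.19, 0.8]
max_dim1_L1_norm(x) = 4.48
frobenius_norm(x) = 4.46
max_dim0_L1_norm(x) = 6.57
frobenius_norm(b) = 2.35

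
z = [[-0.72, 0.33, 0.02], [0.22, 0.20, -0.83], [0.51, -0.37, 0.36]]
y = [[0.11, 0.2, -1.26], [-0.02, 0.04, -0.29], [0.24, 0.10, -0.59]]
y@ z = [[-0.68, 0.54, -0.62], [-0.12, 0.11, -0.14], [-0.45, 0.32, -0.29]]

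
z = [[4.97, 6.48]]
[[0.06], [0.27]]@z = [[0.30,0.39], [1.34,1.75]]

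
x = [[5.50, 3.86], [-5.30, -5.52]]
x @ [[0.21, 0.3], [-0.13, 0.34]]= [[0.65, 2.96], [-0.4, -3.47]]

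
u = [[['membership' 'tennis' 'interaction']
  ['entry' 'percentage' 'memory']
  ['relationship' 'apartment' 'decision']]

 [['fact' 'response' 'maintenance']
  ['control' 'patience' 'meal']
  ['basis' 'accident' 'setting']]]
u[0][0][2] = 'interaction'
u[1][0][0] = 'fact'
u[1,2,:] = ['basis', 'accident', 'setting']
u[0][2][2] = 'decision'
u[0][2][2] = 'decision'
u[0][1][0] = 'entry'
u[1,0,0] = 'fact'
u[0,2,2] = 'decision'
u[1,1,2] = 'meal'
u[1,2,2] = 'setting'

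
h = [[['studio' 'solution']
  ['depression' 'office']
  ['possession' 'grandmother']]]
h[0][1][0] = 'depression'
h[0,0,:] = ['studio', 'solution']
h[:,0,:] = [['studio', 'solution']]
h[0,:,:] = [['studio', 'solution'], ['depression', 'office'], ['possession', 'grandmother']]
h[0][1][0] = 'depression'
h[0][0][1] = 'solution'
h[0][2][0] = 'possession'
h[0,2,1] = 'grandmother'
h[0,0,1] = 'solution'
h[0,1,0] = 'depression'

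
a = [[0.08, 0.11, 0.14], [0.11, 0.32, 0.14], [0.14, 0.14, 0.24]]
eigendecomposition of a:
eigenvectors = [[-0.39, -0.89, 0.25], [-0.71, 0.11, -0.7], [-0.59, 0.45, 0.67]]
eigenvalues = [0.5, -0.0, 0.15]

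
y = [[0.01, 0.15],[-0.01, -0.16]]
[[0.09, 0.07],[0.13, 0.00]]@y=[[0.0, 0.0], [0.00, 0.02]]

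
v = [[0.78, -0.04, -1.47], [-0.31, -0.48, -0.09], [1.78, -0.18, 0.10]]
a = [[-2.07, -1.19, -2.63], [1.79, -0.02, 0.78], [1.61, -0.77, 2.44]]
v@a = [[-4.05, 0.20, -5.67], [-0.36, 0.45, 0.22], [-3.85, -2.19, -4.58]]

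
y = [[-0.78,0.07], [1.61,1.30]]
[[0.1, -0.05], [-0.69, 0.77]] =y @ [[-0.16, 0.10],[-0.33, 0.47]]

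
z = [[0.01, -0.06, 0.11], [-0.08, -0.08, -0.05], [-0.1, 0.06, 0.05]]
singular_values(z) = [0.13, 0.13, 0.12]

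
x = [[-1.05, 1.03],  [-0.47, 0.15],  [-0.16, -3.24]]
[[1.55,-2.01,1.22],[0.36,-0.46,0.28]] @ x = [[-0.88, -2.66], [-0.21, -0.61]]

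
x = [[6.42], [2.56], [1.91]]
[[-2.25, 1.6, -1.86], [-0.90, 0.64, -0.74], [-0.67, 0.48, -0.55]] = x @ [[-0.35, 0.25, -0.29]]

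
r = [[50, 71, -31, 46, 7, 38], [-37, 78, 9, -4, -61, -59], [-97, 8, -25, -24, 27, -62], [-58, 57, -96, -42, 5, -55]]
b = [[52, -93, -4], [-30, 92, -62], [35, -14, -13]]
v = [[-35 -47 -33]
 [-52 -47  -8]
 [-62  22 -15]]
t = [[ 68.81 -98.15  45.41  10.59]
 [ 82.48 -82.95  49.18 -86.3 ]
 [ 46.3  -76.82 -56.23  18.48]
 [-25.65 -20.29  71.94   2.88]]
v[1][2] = -8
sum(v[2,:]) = -55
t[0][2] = 45.41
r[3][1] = 57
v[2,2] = -15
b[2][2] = -13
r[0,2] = -31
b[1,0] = -30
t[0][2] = 45.41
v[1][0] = -52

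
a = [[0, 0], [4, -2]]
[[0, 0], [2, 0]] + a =[[0, 0], [6, -2]]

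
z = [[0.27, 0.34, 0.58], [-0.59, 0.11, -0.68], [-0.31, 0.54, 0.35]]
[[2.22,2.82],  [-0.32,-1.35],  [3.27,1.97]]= z @ [[-1.48, 3.49], [3.69, 5.73], [2.35, -0.12]]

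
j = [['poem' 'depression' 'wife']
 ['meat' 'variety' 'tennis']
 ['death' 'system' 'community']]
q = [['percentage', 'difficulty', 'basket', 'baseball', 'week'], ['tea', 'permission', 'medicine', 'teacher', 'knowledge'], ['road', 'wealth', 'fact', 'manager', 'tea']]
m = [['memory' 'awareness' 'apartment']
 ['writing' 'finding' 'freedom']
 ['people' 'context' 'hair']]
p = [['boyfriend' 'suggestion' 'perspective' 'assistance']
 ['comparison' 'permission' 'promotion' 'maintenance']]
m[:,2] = ['apartment', 'freedom', 'hair']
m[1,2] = 'freedom'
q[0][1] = 'difficulty'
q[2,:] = ['road', 'wealth', 'fact', 'manager', 'tea']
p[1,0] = 'comparison'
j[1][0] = 'meat'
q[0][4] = 'week'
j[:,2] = ['wife', 'tennis', 'community']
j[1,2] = 'tennis'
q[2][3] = 'manager'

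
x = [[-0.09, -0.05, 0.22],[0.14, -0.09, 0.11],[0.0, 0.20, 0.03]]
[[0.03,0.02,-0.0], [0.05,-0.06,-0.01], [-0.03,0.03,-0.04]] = x @ [[0.12, -0.33, -0.10],[-0.17, 0.13, -0.20],[0.16, -0.01, -0.09]]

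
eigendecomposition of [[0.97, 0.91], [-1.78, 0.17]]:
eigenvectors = [[(-0.18-0.55j), -0.18+0.55j], [(0.81+0j), 0.81-0.00j]]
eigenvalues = [(0.57+1.21j), (0.57-1.21j)]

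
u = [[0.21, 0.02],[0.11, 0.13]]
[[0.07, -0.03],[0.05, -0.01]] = u @ [[0.3,-0.16],[0.16,0.06]]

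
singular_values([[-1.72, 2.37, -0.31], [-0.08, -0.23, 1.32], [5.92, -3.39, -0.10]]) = [7.34, 1.52, 0.92]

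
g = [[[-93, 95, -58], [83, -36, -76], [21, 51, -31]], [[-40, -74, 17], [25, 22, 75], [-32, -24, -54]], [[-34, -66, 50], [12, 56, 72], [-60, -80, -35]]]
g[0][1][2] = -76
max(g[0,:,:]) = 95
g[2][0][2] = 50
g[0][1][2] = -76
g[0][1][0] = 83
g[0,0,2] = -58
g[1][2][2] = -54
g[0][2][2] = -31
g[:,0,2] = [-58, 17, 50]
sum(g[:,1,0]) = 120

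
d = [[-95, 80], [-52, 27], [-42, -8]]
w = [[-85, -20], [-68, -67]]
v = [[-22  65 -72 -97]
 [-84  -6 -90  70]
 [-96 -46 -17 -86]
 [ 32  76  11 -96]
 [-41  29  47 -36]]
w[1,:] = [-68, -67]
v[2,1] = -46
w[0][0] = -85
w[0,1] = -20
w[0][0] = -85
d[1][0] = -52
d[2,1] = -8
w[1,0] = -68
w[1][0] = -68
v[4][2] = 47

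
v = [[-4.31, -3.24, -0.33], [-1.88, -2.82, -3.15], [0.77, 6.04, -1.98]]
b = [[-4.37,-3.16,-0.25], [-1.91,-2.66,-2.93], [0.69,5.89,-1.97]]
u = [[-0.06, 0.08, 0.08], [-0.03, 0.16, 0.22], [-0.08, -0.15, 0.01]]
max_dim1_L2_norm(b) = 6.25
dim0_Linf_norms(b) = [4.37, 5.89, 2.93]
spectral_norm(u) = 0.31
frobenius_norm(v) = 9.57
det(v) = -83.12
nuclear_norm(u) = 0.50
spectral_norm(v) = 8.23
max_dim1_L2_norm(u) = 0.27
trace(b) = -9.00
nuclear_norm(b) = 14.54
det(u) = -0.00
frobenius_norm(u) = 0.35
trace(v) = -9.11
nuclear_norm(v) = 14.87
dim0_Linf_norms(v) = [4.31, 6.04, 3.15]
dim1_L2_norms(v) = [5.4, 4.63, 6.4]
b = v + u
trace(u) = 0.11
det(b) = -77.68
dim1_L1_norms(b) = [7.78, 7.5, 8.55]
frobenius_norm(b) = 9.35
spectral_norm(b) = 8.03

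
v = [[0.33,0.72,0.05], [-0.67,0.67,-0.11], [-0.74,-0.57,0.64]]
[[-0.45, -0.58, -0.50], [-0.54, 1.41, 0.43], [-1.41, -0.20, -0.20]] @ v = [[0.61, -0.43, -0.28],[-1.44, 0.31, 0.09],[-0.18, -1.04, -0.18]]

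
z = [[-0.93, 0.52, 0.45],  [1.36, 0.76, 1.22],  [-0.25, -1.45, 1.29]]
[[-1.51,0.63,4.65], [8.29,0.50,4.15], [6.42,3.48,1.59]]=z@[[2.99, -0.47, -1.75], [-1.2, -0.96, 2.55], [4.21, 1.53, 3.76]]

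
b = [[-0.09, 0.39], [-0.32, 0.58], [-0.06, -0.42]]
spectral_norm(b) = 0.85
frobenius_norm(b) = 0.88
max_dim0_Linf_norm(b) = 0.58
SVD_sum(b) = [[-0.12, 0.38], [-0.2, 0.62], [0.12, -0.36]] + [[0.03, 0.01], [-0.12, -0.04], [-0.18, -0.06]]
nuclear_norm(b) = 1.08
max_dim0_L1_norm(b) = 1.39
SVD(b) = [[0.47, -0.14], [0.76, 0.57], [-0.45, 0.81]] @ diag([0.8527811620119569, 0.2275176690227304]) @ [[-0.3, 0.95], [-0.95, -0.30]]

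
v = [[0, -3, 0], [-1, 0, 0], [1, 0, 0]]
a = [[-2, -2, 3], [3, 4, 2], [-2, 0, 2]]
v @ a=[[-9, -12, -6], [2, 2, -3], [-2, -2, 3]]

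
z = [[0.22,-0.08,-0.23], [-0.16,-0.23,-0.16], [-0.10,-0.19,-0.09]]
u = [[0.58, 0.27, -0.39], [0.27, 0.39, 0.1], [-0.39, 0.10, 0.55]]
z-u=[[-0.36, -0.35, 0.16], [-0.43, -0.62, -0.26], [0.29, -0.29, -0.64]]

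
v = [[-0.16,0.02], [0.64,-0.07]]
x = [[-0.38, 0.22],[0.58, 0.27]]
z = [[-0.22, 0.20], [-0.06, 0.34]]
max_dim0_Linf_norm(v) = 0.64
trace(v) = -0.23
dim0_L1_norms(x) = [0.96, 0.49]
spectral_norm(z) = 0.43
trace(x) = -0.11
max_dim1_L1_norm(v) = 0.71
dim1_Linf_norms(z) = [0.22, 0.34]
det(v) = -0.00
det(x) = -0.23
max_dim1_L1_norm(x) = 0.85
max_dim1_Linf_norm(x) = 0.58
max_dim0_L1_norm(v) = 0.8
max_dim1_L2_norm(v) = 0.64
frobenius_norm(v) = 0.66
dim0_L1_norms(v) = [0.8, 0.09]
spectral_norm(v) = 0.66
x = z + v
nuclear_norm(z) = 0.58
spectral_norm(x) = 0.70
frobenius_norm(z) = 0.46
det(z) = -0.06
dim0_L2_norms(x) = [0.69, 0.35]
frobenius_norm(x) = 0.78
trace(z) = 0.12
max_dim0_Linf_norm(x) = 0.58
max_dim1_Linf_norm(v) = 0.64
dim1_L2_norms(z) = [0.3, 0.35]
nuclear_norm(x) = 1.03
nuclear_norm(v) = 0.67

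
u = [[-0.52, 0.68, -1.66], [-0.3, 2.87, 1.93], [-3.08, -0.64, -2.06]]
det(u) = -17.023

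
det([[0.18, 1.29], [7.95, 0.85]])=-10.103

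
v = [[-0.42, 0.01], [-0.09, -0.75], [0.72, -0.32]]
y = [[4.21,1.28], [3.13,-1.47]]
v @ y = [[-1.74, -0.55], [-2.73, 0.99], [2.03, 1.39]]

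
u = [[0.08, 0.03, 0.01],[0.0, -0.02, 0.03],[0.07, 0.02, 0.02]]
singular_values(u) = [0.11, 0.04, 0.0]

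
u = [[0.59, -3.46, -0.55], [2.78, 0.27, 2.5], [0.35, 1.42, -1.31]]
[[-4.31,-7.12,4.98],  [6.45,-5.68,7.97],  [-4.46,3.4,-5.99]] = u@[[-1.02, -1.45, 0.54], [0.49, 1.95, -1.79], [3.66, -0.87, 2.78]]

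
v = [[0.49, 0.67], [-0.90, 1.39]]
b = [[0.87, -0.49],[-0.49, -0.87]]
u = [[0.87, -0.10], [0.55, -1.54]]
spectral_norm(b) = 1.00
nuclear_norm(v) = 2.45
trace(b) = 0.00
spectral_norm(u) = 1.69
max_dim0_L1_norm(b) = 1.36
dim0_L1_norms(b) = [1.36, 1.36]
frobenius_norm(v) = 1.85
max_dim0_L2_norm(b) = 1.0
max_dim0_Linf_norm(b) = 0.87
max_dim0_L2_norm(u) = 1.54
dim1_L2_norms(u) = [0.88, 1.64]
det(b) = -1.00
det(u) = -1.28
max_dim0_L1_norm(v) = 2.06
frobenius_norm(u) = 1.85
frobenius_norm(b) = 1.41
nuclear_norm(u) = 2.45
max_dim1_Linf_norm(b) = 0.87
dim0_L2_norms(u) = [1.03, 1.54]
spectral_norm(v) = 1.69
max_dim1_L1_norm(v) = 2.29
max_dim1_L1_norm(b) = 1.36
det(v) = 1.28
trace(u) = -0.67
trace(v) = 1.88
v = b @ u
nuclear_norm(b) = 2.00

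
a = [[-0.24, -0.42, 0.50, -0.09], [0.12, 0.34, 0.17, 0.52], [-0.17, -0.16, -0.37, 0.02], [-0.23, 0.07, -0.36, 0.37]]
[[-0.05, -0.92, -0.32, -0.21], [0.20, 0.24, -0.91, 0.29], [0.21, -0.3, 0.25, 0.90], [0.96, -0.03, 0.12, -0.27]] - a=[[0.19, -0.50, -0.82, -0.12], [0.08, -0.1, -1.08, -0.23], [0.38, -0.14, 0.62, 0.88], [1.19, -0.10, 0.48, -0.64]]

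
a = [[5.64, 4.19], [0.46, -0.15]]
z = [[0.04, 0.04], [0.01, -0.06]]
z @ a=[[0.24, 0.16], [0.03, 0.05]]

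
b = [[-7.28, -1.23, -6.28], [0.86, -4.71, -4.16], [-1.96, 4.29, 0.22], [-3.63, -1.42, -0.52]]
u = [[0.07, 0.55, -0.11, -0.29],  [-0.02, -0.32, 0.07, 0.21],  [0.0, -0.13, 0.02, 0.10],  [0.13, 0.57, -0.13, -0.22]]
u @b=[[1.23,-2.74,-2.6], [-1.03,1.53,1.36], [-0.51,0.56,0.49], [0.60,-3.09,-3.1]]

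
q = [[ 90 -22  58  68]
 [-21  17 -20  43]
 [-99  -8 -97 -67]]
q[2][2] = -97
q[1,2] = -20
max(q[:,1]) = 17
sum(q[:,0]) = -30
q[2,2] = -97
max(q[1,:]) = 43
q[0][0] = 90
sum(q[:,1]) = -13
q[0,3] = 68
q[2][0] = -99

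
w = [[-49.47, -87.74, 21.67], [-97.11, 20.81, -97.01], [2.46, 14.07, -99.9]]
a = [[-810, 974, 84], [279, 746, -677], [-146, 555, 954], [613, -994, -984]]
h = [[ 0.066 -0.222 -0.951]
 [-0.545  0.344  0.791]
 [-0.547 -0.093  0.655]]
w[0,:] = [-49.47, -87.74, 21.67]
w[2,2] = -99.9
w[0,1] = -87.74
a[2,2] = 954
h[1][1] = 0.344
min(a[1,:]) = -677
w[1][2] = -97.01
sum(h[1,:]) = 0.59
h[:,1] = [-0.222, 0.344, -0.093]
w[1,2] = -97.01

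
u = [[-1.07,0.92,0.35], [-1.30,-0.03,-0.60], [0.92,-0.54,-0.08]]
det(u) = -0.00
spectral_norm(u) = 2.08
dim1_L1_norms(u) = [2.34, 1.93, 1.54]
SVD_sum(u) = [[-1.22, 0.54, -0.05], [-1.09, 0.49, -0.05], [0.96, -0.43, 0.04]] + [[0.15, 0.38, 0.40],[-0.21, -0.52, -0.55],[-0.04, -0.11, -0.12]] + [[0.0,0.00,-0.00], [0.0,0.00,-0.00], [0.0,0.0,-0.00]]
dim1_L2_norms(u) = [1.45, 1.43, 1.07]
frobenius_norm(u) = 2.30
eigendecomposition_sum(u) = [[-0j, 0.00-0.00j, 0.01+0.00j], [0.01-0.00j, 0.00-0.00j, 0.01+0.00j], [(-0.01+0j), (-0+0j), -0.01-0.00j]] + [[-0.54+0.32j,0.46+0.59j,0.17+0.67j], [-0.65-0.10j,-0.02+0.79j,-0.31+0.66j], [(0.46-0.17j),(-0.27-0.52j),-0.03-0.54j]] + [[-0.54-0.32j, 0.46-0.59j, (0.17-0.67j)], [-0.65+0.10j, -0.02-0.79j, (-0.31-0.66j)], [0.46+0.17j, (-0.27+0.52j), -0.03+0.54j]]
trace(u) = -1.18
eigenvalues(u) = [(-0.01+0j), (-0.59+0.56j), (-0.59-0.56j)]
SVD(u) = [[-0.64, 0.58, 0.5], [-0.57, -0.8, 0.18], [0.51, -0.17, 0.84]] @ diag([2.0828114008325986, 0.9853896581671572, 0.0019723435201737774]) @ [[0.91,-0.41,0.04], [0.26,0.66,0.70], [0.31,0.63,-0.71]]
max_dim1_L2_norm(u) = 1.45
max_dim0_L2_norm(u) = 1.92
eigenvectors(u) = [[-0.31+0.00j, 0.47-0.38j, 0.47+0.38j], [(-0.63+0j), (0.64+0j), 0.64-0.00j], [0.71+0.00j, -0.42+0.23j, -0.42-0.23j]]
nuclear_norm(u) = 3.07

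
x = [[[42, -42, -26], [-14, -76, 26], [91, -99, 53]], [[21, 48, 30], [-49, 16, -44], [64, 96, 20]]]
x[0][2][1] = -99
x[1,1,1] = 16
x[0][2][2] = 53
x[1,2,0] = 64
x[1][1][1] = 16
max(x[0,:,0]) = 91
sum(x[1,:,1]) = 160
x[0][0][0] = 42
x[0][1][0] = -14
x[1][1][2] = -44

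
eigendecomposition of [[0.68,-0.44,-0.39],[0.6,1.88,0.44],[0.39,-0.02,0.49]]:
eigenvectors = [[(-0.39+0j), (-0.41-0.41j), -0.41+0.41j],  [(0.91+0j), (0.4+0.31j), (0.4-0.31j)],  [(-0.16+0j), (-0.64+0j), -0.64-0.00j]]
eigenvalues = [(1.54+0j), (0.75+0.26j), (0.75-0.26j)]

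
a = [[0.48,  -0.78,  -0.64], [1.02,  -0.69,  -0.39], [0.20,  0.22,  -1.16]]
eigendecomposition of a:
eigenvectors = [[-0.45-0.51j, (-0.45+0.51j), 0.37+0.00j], [-0.70+0.00j, -0.70-0.00j, (-0.03+0j)], [(-0.2+0.05j), -0.20-0.05j, (0.93+0j)]]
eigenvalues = [(-0.14+0.77j), (-0.14-0.77j), (-1.09+0j)]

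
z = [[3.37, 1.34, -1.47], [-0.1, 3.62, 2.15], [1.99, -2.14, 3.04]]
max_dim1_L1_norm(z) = 7.17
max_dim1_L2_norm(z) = 4.22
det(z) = 69.01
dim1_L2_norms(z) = [3.91, 4.21, 4.22]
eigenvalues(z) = [(4.12+0j), (2.96+2.83j), (2.96-2.83j)]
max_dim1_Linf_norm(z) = 3.62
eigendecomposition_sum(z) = [[2.26+0.00j, 2.02-0.00j, 0.95+0.00j],[1.83+0.00j, (1.64-0j), 0.77+0.00j],[0.53+0.00j, 0.47-0.00j, (0.22+0j)]] + [[(0.56+0.76j),(-0.34-1.1j),-1.21+0.58j], [(-0.97-0.31j),(0.99+0.75j),(0.69-1.27j)], [0.73-1.14j,-1.31+1.02j,1.41+1.33j]] + [[(0.56-0.76j), -0.34+1.10j, -1.21-0.58j],  [-0.97+0.31j, (0.99-0.75j), (0.69+1.27j)],  [0.73+1.14j, -1.31-1.02j, (1.41-1.33j)]]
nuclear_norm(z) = 12.33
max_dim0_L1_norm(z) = 7.1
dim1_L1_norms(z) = [6.18, 5.87, 7.17]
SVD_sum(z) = [[-0.09, 1.36, -0.28], [-0.20, 3.03, -0.63], [0.19, -2.77, 0.58]] + [[0.61, 0.22, 0.84], [1.38, 0.48, 1.88], [1.8, 0.63, 2.46]] + [[2.85, -0.23, -2.03], [-1.27, 0.1, 0.91], [0.0, -0.00, -0.0]]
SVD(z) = [[-0.31, 0.26, -0.91], [-0.7, 0.59, 0.41], [0.64, 0.77, -0.00]] @ diag([4.430677486647799, 4.061043077395391, 3.8351826726834464]) @ [[0.07, -0.98, 0.2], [0.58, 0.2, 0.79], [-0.81, 0.07, 0.58]]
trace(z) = 10.03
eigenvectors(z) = [[0.76+0.00j, (-0.17+0.45j), -0.17-0.45j], [0.62+0.00j, (-0.13-0.51j), -0.13+0.51j], [(0.18+0j), (0.7+0j), 0.70-0.00j]]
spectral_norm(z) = 4.43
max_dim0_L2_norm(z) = 4.41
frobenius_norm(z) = 7.13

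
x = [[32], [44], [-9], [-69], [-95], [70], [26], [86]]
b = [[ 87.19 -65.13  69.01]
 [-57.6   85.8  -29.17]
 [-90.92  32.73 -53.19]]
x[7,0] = 86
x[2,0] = -9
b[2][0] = -90.92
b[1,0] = -57.6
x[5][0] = 70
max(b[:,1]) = 85.8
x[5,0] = 70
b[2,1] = 32.73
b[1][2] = -29.17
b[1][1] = 85.8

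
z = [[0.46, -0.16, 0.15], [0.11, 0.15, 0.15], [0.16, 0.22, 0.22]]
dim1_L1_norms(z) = [0.77, 0.41, 0.6]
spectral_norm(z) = 0.56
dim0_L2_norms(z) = [0.5, 0.31, 0.31]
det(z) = 0.00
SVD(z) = [[-0.84, 0.54, 0.00], [-0.3, -0.47, -0.83], [-0.44, -0.70, 0.56]] @ diag([0.5613211876371794, 0.3523044507470934, 0.0003135177432208693]) @ [[-0.88, -0.02, -0.48],[0.24, -0.88, -0.41],[-0.42, -0.47, 0.78]]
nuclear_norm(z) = 0.91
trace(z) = 0.83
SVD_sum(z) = [[0.41, 0.01, 0.23], [0.15, 0.0, 0.08], [0.22, 0.0, 0.12]] + [[0.05,  -0.17,  -0.08], [-0.04,  0.15,  0.07], [-0.06,  0.22,  0.10]] + [[-0.00,-0.00,0.0], [0.0,0.0,-0.0], [-0.0,-0.00,0.0]]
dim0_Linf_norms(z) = [0.46, 0.22, 0.22]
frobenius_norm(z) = 0.66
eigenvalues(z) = [0.51, 0.32, 0.0]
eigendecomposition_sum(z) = [[0.38, -0.07, 0.16], [0.3, -0.06, 0.13], [0.44, -0.08, 0.19]] + [[0.08, -0.09, -0.01], [-0.19, 0.21, 0.02], [-0.28, 0.30, 0.03]] + [[-0.0, 0.0, -0.00],[-0.00, 0.0, -0.00],[0.0, -0.0, 0.00]]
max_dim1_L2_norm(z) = 0.51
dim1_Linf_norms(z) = [0.46, 0.15, 0.22]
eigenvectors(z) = [[0.58, 0.24, -0.42], [0.46, -0.55, -0.47], [0.67, -0.80, 0.78]]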